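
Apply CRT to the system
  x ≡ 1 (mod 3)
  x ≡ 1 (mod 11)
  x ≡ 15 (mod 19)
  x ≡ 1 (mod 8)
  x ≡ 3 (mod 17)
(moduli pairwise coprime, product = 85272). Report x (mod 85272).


Product of moduli M = 3 · 11 · 19 · 8 · 17 = 85272.
Merge one congruence at a time:
  Start: x ≡ 1 (mod 3).
  Combine with x ≡ 1 (mod 11); new modulus lcm = 33.
    Write x = 1 + 3·t and substitute into x ≡ 1 (mod 11): 3·t ≡ 1 − 1 = 0 (mod 11).
    The inverse of 3 mod 11 is 4 (since 3·4 = 12 = 1·11 + 1), so t ≡ 4·0 = 0 ≡ 0 (mod 11).
    Then x = 1 + 3·0 = 1, valid modulo lcm(3, 11) = 33: x ≡ 1 (mod 33).
  Combine with x ≡ 15 (mod 19); new modulus lcm = 627.
    Write x = 1 + 33·t and substitute into x ≡ 15 (mod 19): 33·t ≡ 15 − 1 = 14 (mod 19).
    Reduce coefficients mod 19: 14·t ≡ 14 (mod 19).
    The inverse of 14 mod 19 is 15 (since 14·15 = 210 = 11·19 + 1), so t ≡ 15·14 = 210 ≡ 1 (mod 19).
    Then x = 1 + 33·1 = 34, valid modulo lcm(33, 19) = 627: x ≡ 34 (mod 627).
  Combine with x ≡ 1 (mod 8); new modulus lcm = 5016.
    Write x = 34 + 627·t and substitute into x ≡ 1 (mod 8): 627·t ≡ 1 − 34 = -33 (mod 8).
    Reduce coefficients mod 8: 3·t ≡ 7 (mod 8).
    The inverse of 3 mod 8 is 3 (since 3·3 = 9 = 1·8 + 1), so t ≡ 3·7 = 21 ≡ 5 (mod 8).
    Then x = 34 + 627·5 = 3169, valid modulo lcm(627, 8) = 5016: x ≡ 3169 (mod 5016).
  Combine with x ≡ 3 (mod 17); new modulus lcm = 85272.
    Write x = 3169 + 5016·t and substitute into x ≡ 3 (mod 17): 5016·t ≡ 3 − 3169 = -3166 (mod 17).
    Reduce coefficients mod 17: 1·t ≡ 13 (mod 17).
    So t ≡ 13 (mod 17).
    Then x = 3169 + 5016·13 = 68377, valid modulo lcm(5016, 17) = 85272: x ≡ 68377 (mod 85272).
Verify against each original: 68377 mod 3 = 1, 68377 mod 11 = 1, 68377 mod 19 = 15, 68377 mod 8 = 1, 68377 mod 17 = 3.

x ≡ 68377 (mod 85272).


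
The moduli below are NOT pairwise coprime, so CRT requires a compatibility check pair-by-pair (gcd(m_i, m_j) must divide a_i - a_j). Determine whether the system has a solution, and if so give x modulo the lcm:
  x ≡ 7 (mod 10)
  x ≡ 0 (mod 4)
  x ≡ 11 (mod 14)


Moduli 10, 4, 14 are not pairwise coprime, so CRT works modulo lcm(m_i) when all pairwise compatibility conditions hold.
Pairwise compatibility: gcd(m_i, m_j) must divide a_i - a_j for every pair.
Merge one congruence at a time:
  Start: x ≡ 7 (mod 10).
  Combine with x ≡ 0 (mod 4): gcd(10, 4) = 2, and 0 - 7 = -7 is NOT divisible by 2.
    ⇒ system is inconsistent (no integer solution).

No solution (the system is inconsistent).


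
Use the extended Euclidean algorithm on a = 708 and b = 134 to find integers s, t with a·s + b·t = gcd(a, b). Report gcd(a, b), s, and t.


Euclidean algorithm on (708, 134) — divide until remainder is 0:
  708 = 5 · 134 + 38
  134 = 3 · 38 + 20
  38 = 1 · 20 + 18
  20 = 1 · 18 + 2
  18 = 9 · 2 + 0
gcd(708, 134) = 2.
Track Bezout coefficients alongside the remainders: start with r₀ = 708 = a·1 + b·0 (s = 1, t = 0) and r₁ = 134 = a·0 + b·1 (s = 0, t = 1); each new remainder r_{k+1} = r_{k-1} − q_k·r_k inherits s_{k+1} = s_{k-1} − q_k·s_k, t_{k+1} = t_{k-1} − q_k·t_k, so r_k = a·s_k + b·t_k at every step:
  q = 5: r = 38, s = 1 − 5·0 = 1, t = 0 − 5·1 = -5  (check: 708·1 + 134·(-5) = 38)
  q = 3: r = 20, s = 0 − 3·1 = -3, t = 1 − 3·(-5) = 16  (check: 708·(-3) + 134·16 = 20)
  q = 1: r = 18, s = 1 − 1·(-3) = 4, t = -5 − 1·16 = -21  (check: 708·4 + 134·(-21) = 18)
  q = 1: r = 2, s = -3 − 1·4 = -7, t = 16 − 1·(-21) = 37  (check: 708·(-7) + 134·37 = 2)
The row with r = 2 (the gcd) gives the Bezout coefficients s = -7, t = 37.
Result: 708 · (-7) + 134 · (37) = 2.

gcd(708, 134) = 2; s = -7, t = 37 (check: 708·(-7) + 134·37 = 2).


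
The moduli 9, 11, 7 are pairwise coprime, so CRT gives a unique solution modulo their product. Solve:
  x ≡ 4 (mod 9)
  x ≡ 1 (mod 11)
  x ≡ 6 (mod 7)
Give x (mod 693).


Moduli 9, 11, 7 are pairwise coprime; by CRT there is a unique solution modulo M = 9 · 11 · 7 = 693.
Solve pairwise, accumulating the modulus:
  Start with x ≡ 4 (mod 9).
  Combine with x ≡ 1 (mod 11): since gcd(9, 11) = 1, we get a unique residue mod 99.
    Write x = 4 + 9·t and substitute into x ≡ 1 (mod 11): 9·t ≡ 1 − 4 = -3 (mod 11).
    Reduce coefficients mod 11: 9·t ≡ 8 (mod 11).
    The inverse of 9 mod 11 is 5 (since 9·5 = 45 = 4·11 + 1), so t ≡ 5·8 = 40 ≡ 7 (mod 11).
    Then x = 4 + 9·7 = 67, valid modulo lcm(9, 11) = 99: x ≡ 67 (mod 99).
  Combine with x ≡ 6 (mod 7): since gcd(99, 7) = 1, we get a unique residue mod 693.
    Write x = 67 + 99·t and substitute into x ≡ 6 (mod 7): 99·t ≡ 6 − 67 = -61 (mod 7).
    Reduce coefficients mod 7: 1·t ≡ 2 (mod 7).
    So t ≡ 2 (mod 7).
    Then x = 67 + 99·2 = 265, valid modulo lcm(99, 7) = 693: x ≡ 265 (mod 693).
Verify: 265 mod 9 = 4 ✓, 265 mod 11 = 1 ✓, 265 mod 7 = 6 ✓.

x ≡ 265 (mod 693).


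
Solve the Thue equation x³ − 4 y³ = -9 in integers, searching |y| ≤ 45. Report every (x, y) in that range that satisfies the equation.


The equation is x³ - 4y³ = -9. For fixed y, x³ = 4·y³ − 9, so a solution requires the RHS to be a perfect cube.
Strategy: iterate y from -45 to 45, compute RHS = 4·y³ − 9, and check whether it is a (positive or negative) perfect cube.
Check small values of y:
  y = 0: RHS = -9 is not a perfect cube.
  y = 1: RHS = -5 is not a perfect cube.
  y = -1: RHS = -13 is not a perfect cube.
  y = 2: RHS = 23 is not a perfect cube.
  y = -2: RHS = -41 is not a perfect cube.
  y = 3: RHS = 99 is not a perfect cube.
  y = -3: RHS = -117 is not a perfect cube.
Continuing the search up to |y| = 45 finds no solutions either.
No (x, y) in the scanned range satisfies the equation.

No integer solutions with |y| ≤ 45.


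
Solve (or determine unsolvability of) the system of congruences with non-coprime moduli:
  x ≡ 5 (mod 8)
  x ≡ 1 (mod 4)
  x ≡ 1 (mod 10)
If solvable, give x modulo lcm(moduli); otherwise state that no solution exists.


Moduli 8, 4, 10 are not pairwise coprime, so CRT works modulo lcm(m_i) when all pairwise compatibility conditions hold.
Pairwise compatibility: gcd(m_i, m_j) must divide a_i - a_j for every pair.
Merge one congruence at a time:
  Start: x ≡ 5 (mod 8).
  Combine with x ≡ 1 (mod 4): gcd(8, 4) = 4; 1 - 5 = -4, which IS divisible by 4, so compatible.
    Write x = 5 + 8·t and substitute into x ≡ 1 (mod 4): 8·t ≡ 1 − 5 = -4 (mod 4).
    Divide the congruence (and modulus) by g = 4: 2·t ≡ -1 (mod 1).
    Modulo 1 every t works; take t = 0.
    Then x = 5 + 8·0 = 5, valid modulo lcm(8, 4) = 8: x ≡ 5 (mod 8).
  Combine with x ≡ 1 (mod 10): gcd(8, 10) = 2; 1 - 5 = -4, which IS divisible by 2, so compatible.
    Write x = 5 + 8·t and substitute into x ≡ 1 (mod 10): 8·t ≡ 1 − 5 = -4 (mod 10).
    Divide the congruence (and modulus) by g = 2: 4·t ≡ -2 (mod 5).
    Reduce coefficients mod 5: 4·t ≡ 3 (mod 5).
    The inverse of 4 mod 5 is 4 (since 4·4 = 16 = 3·5 + 1), so t ≡ 4·3 = 12 ≡ 2 (mod 5).
    Then x = 5 + 8·2 = 21, valid modulo lcm(8, 10) = 40: x ≡ 21 (mod 40).
Verify: 21 mod 8 = 5, 21 mod 4 = 1, 21 mod 10 = 1.

x ≡ 21 (mod 40).


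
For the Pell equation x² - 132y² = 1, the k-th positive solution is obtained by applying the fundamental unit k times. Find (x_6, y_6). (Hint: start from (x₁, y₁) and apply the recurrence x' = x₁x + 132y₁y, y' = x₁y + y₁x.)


Step 1: Find the fundamental solution (x₁, y₁) of x² - 132y² = 1.
  Expand √132 as a continued fraction. a₀ = ⌊√132⌋ = 11; iterate m_{k+1} = d_k·a_k − m_k, d_{k+1} = (132 − m_{k+1}²)/d_k, a_{k+1} = ⌊(a₀ + m_{k+1})/d_{k+1}⌋ (starting m₀ = 0, d₀ = 1), with convergents p_k = a_k·p_{k-1} + p_{k-2}, q_k = a_k·q_{k-1} + q_{k-2} (p₋₁ = 1, q₋₁ = 0):
  k = 0: a₀ = 11; p₀/q₀ = 11/1; p₀² − 132·q₀² = 121 − 132 = -11.
  k = 1: m = 11, d = 11, a = ⌊(11 + 11)/11⌋ = 2; p/q = (2·11 + 1)/(2·1 + 0) = 23/2; p² − 132·q² = 529 − 528 = 1.
  The first convergent with p² − 132·q² = 1 gives the fundamental solution (x₁, y₁) = (23, 2).
Step 2: Apply the recurrence (x_{n+1}, y_{n+1}) = (x₁x_n + 132y₁y_n, x₁y_n + y₁x_n) repeatedly.
  From (x_1, y_1) = (23, 2): x_2 = 23·23 + 132·2·2 = 1057; y_2 = 23·2 + 2·23 = 92.
  From (x_2, y_2) = (1057, 92): x_3 = 23·1057 + 132·2·92 = 48599; y_3 = 23·92 + 2·1057 = 4230.
  From (x_3, y_3) = (48599, 4230): x_4 = 23·48599 + 132·2·4230 = 2234497; y_4 = 23·4230 + 2·48599 = 194488.
  From (x_4, y_4) = (2234497, 194488): x_5 = 23·2234497 + 132·2·194488 = 102738263; y_5 = 23·194488 + 2·2234497 = 8942218.
  From (x_5, y_5) = (102738263, 8942218): x_6 = 23·102738263 + 132·2·8942218 = 4723725601; y_6 = 23·8942218 + 2·102738263 = 411147540.
Step 3: Verify x_6² - 132·y_6² = 22313583553542811201 - 22313583553542811200 = 1 (should be 1). ✓

(x_1, y_1) = (23, 2); (x_6, y_6) = (4723725601, 411147540).


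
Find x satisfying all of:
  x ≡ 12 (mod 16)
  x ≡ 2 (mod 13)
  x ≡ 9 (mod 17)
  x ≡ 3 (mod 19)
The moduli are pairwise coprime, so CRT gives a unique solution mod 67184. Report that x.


Product of moduli M = 16 · 13 · 17 · 19 = 67184.
Merge one congruence at a time:
  Start: x ≡ 12 (mod 16).
  Combine with x ≡ 2 (mod 13); new modulus lcm = 208.
    Write x = 12 + 16·t and substitute into x ≡ 2 (mod 13): 16·t ≡ 2 − 12 = -10 (mod 13).
    Reduce coefficients mod 13: 3·t ≡ 3 (mod 13).
    The inverse of 3 mod 13 is 9 (since 3·9 = 27 = 2·13 + 1), so t ≡ 9·3 = 27 ≡ 1 (mod 13).
    Then x = 12 + 16·1 = 28, valid modulo lcm(16, 13) = 208: x ≡ 28 (mod 208).
  Combine with x ≡ 9 (mod 17); new modulus lcm = 3536.
    Write x = 28 + 208·t and substitute into x ≡ 9 (mod 17): 208·t ≡ 9 − 28 = -19 (mod 17).
    Reduce coefficients mod 17: 4·t ≡ 15 (mod 17).
    The inverse of 4 mod 17 is 13 (since 4·13 = 52 = 3·17 + 1), so t ≡ 13·15 = 195 ≡ 8 (mod 17).
    Then x = 28 + 208·8 = 1692, valid modulo lcm(208, 17) = 3536: x ≡ 1692 (mod 3536).
  Combine with x ≡ 3 (mod 19); new modulus lcm = 67184.
    Write x = 1692 + 3536·t and substitute into x ≡ 3 (mod 19): 3536·t ≡ 3 − 1692 = -1689 (mod 19).
    Reduce coefficients mod 19: 2·t ≡ 2 (mod 19).
    The inverse of 2 mod 19 is 10 (since 2·10 = 20 = 1·19 + 1), so t ≡ 10·2 = 20 ≡ 1 (mod 19).
    Then x = 1692 + 3536·1 = 5228, valid modulo lcm(3536, 19) = 67184: x ≡ 5228 (mod 67184).
Verify against each original: 5228 mod 16 = 12, 5228 mod 13 = 2, 5228 mod 17 = 9, 5228 mod 19 = 3.

x ≡ 5228 (mod 67184).


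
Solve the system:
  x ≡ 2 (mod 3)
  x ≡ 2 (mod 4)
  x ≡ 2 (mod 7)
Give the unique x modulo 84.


Moduli 3, 4, 7 are pairwise coprime; by CRT there is a unique solution modulo M = 3 · 4 · 7 = 84.
Solve pairwise, accumulating the modulus:
  Start with x ≡ 2 (mod 3).
  Combine with x ≡ 2 (mod 4): since gcd(3, 4) = 1, we get a unique residue mod 12.
    Write x = 2 + 3·t and substitute into x ≡ 2 (mod 4): 3·t ≡ 2 − 2 = 0 (mod 4).
    The inverse of 3 mod 4 is 3 (since 3·3 = 9 = 2·4 + 1), so t ≡ 3·0 = 0 ≡ 0 (mod 4).
    Then x = 2 + 3·0 = 2, valid modulo lcm(3, 4) = 12: x ≡ 2 (mod 12).
  Combine with x ≡ 2 (mod 7): since gcd(12, 7) = 1, we get a unique residue mod 84.
    Write x = 2 + 12·t and substitute into x ≡ 2 (mod 7): 12·t ≡ 2 − 2 = 0 (mod 7).
    Reduce coefficients mod 7: 5·t ≡ 0 (mod 7).
    The inverse of 5 mod 7 is 3 (since 5·3 = 15 = 2·7 + 1), so t ≡ 3·0 = 0 ≡ 0 (mod 7).
    Then x = 2 + 12·0 = 2, valid modulo lcm(12, 7) = 84: x ≡ 2 (mod 84).
Verify: 2 mod 3 = 2 ✓, 2 mod 4 = 2 ✓, 2 mod 7 = 2 ✓.

x ≡ 2 (mod 84).


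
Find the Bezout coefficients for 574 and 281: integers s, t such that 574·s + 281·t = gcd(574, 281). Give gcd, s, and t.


Euclidean algorithm on (574, 281) — divide until remainder is 0:
  574 = 2 · 281 + 12
  281 = 23 · 12 + 5
  12 = 2 · 5 + 2
  5 = 2 · 2 + 1
  2 = 2 · 1 + 0
gcd(574, 281) = 1.
Track Bezout coefficients alongside the remainders: start with r₀ = 574 = a·1 + b·0 (s = 1, t = 0) and r₁ = 281 = a·0 + b·1 (s = 0, t = 1); each new remainder r_{k+1} = r_{k-1} − q_k·r_k inherits s_{k+1} = s_{k-1} − q_k·s_k, t_{k+1} = t_{k-1} − q_k·t_k, so r_k = a·s_k + b·t_k at every step:
  q = 2: r = 12, s = 1 − 2·0 = 1, t = 0 − 2·1 = -2  (check: 574·1 + 281·(-2) = 12)
  q = 23: r = 5, s = 0 − 23·1 = -23, t = 1 − 23·(-2) = 47  (check: 574·(-23) + 281·47 = 5)
  q = 2: r = 2, s = 1 − 2·(-23) = 47, t = -2 − 2·47 = -96  (check: 574·47 + 281·(-96) = 2)
  q = 2: r = 1, s = -23 − 2·47 = -117, t = 47 − 2·(-96) = 239  (check: 574·(-117) + 281·239 = 1)
The row with r = 1 (the gcd) gives the Bezout coefficients s = -117, t = 239.
Result: 574 · (-117) + 281 · (239) = 1.

gcd(574, 281) = 1; s = -117, t = 239 (check: 574·(-117) + 281·239 = 1).


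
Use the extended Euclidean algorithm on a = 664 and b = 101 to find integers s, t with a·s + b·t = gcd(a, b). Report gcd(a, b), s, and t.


Euclidean algorithm on (664, 101) — divide until remainder is 0:
  664 = 6 · 101 + 58
  101 = 1 · 58 + 43
  58 = 1 · 43 + 15
  43 = 2 · 15 + 13
  15 = 1 · 13 + 2
  13 = 6 · 2 + 1
  2 = 2 · 1 + 0
gcd(664, 101) = 1.
Track Bezout coefficients alongside the remainders: start with r₀ = 664 = a·1 + b·0 (s = 1, t = 0) and r₁ = 101 = a·0 + b·1 (s = 0, t = 1); each new remainder r_{k+1} = r_{k-1} − q_k·r_k inherits s_{k+1} = s_{k-1} − q_k·s_k, t_{k+1} = t_{k-1} − q_k·t_k, so r_k = a·s_k + b·t_k at every step:
  q = 6: r = 58, s = 1 − 6·0 = 1, t = 0 − 6·1 = -6  (check: 664·1 + 101·(-6) = 58)
  q = 1: r = 43, s = 0 − 1·1 = -1, t = 1 − 1·(-6) = 7  (check: 664·(-1) + 101·7 = 43)
  q = 1: r = 15, s = 1 − 1·(-1) = 2, t = -6 − 1·7 = -13  (check: 664·2 + 101·(-13) = 15)
  q = 2: r = 13, s = -1 − 2·2 = -5, t = 7 − 2·(-13) = 33  (check: 664·(-5) + 101·33 = 13)
  q = 1: r = 2, s = 2 − 1·(-5) = 7, t = -13 − 1·33 = -46  (check: 664·7 + 101·(-46) = 2)
  q = 6: r = 1, s = -5 − 6·7 = -47, t = 33 − 6·(-46) = 309  (check: 664·(-47) + 101·309 = 1)
The row with r = 1 (the gcd) gives the Bezout coefficients s = -47, t = 309.
Result: 664 · (-47) + 101 · (309) = 1.

gcd(664, 101) = 1; s = -47, t = 309 (check: 664·(-47) + 101·309 = 1).


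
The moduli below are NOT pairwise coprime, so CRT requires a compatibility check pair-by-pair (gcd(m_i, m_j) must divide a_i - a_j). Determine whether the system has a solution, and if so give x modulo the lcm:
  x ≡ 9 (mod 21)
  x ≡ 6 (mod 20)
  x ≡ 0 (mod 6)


Moduli 21, 20, 6 are not pairwise coprime, so CRT works modulo lcm(m_i) when all pairwise compatibility conditions hold.
Pairwise compatibility: gcd(m_i, m_j) must divide a_i - a_j for every pair.
Merge one congruence at a time:
  Start: x ≡ 9 (mod 21).
  Combine with x ≡ 6 (mod 20): gcd(21, 20) = 1; 6 - 9 = -3, which IS divisible by 1, so compatible.
    Write x = 9 + 21·t and substitute into x ≡ 6 (mod 20): 21·t ≡ 6 − 9 = -3 (mod 20).
    Reduce coefficients mod 20: 1·t ≡ 17 (mod 20).
    So t ≡ 17 (mod 20).
    Then x = 9 + 21·17 = 366, valid modulo lcm(21, 20) = 420: x ≡ 366 (mod 420).
  Combine with x ≡ 0 (mod 6): gcd(420, 6) = 6; 0 - 366 = -366, which IS divisible by 6, so compatible.
    Write x = 366 + 420·t and substitute into x ≡ 0 (mod 6): 420·t ≡ 0 − 366 = -366 (mod 6).
    Divide the congruence (and modulus) by g = 6: 70·t ≡ -61 (mod 1).
    Modulo 1 every t works; take t = 0.
    Then x = 366 + 420·0 = 366, valid modulo lcm(420, 6) = 420: x ≡ 366 (mod 420).
Verify: 366 mod 21 = 9, 366 mod 20 = 6, 366 mod 6 = 0.

x ≡ 366 (mod 420).


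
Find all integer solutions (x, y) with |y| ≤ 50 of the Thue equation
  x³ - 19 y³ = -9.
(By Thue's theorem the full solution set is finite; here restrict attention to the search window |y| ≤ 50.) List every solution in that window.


The equation is x³ - 19y³ = -9. For fixed y, x³ = 19·y³ − 9, so a solution requires the RHS to be a perfect cube.
Strategy: iterate y from -50 to 50, compute RHS = 19·y³ − 9, and check whether it is a (positive or negative) perfect cube.
Check small values of y:
  y = 0: RHS = -9 is not a perfect cube.
  y = 1: RHS = 10 is not a perfect cube.
  y = -1: RHS = -28 is not a perfect cube.
  y = 2: RHS = 143 is not a perfect cube.
  y = -2: RHS = -161 is not a perfect cube.
  y = 3: RHS = 504 is not a perfect cube.
  y = -3: RHS = -522 is not a perfect cube.
Continuing the search up to |y| = 50 finds no solutions either.
No (x, y) in the scanned range satisfies the equation.

No integer solutions with |y| ≤ 50.


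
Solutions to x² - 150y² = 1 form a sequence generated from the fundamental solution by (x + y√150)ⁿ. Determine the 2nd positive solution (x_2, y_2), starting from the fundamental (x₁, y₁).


Step 1: Find the fundamental solution (x₁, y₁) of x² - 150y² = 1.
  Expand √150 as a continued fraction. a₀ = ⌊√150⌋ = 12; iterate m_{k+1} = d_k·a_k − m_k, d_{k+1} = (150 − m_{k+1}²)/d_k, a_{k+1} = ⌊(a₀ + m_{k+1})/d_{k+1}⌋ (starting m₀ = 0, d₀ = 1), with convergents p_k = a_k·p_{k-1} + p_{k-2}, q_k = a_k·q_{k-1} + q_{k-2} (p₋₁ = 1, q₋₁ = 0):
  k = 0: a₀ = 12; p₀/q₀ = 12/1; p₀² − 150·q₀² = 144 − 150 = -6.
  k = 1: m = 12, d = 6, a = ⌊(12 + 12)/6⌋ = 4; p/q = (4·12 + 1)/(4·1 + 0) = 49/4; p² − 150·q² = 2401 − 2400 = 1.
  The first convergent with p² − 150·q² = 1 gives the fundamental solution (x₁, y₁) = (49, 4).
Step 2: Apply the recurrence (x_{n+1}, y_{n+1}) = (x₁x_n + 150y₁y_n, x₁y_n + y₁x_n) repeatedly.
  From (x_1, y_1) = (49, 4): x_2 = 49·49 + 150·4·4 = 4801; y_2 = 49·4 + 4·49 = 392.
Step 3: Verify x_2² - 150·y_2² = 23049601 - 23049600 = 1 (should be 1). ✓

(x_1, y_1) = (49, 4); (x_2, y_2) = (4801, 392).


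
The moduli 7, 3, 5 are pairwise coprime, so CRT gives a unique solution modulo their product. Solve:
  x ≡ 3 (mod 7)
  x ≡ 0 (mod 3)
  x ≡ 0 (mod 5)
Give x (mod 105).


Moduli 7, 3, 5 are pairwise coprime; by CRT there is a unique solution modulo M = 7 · 3 · 5 = 105.
Solve pairwise, accumulating the modulus:
  Start with x ≡ 3 (mod 7).
  Combine with x ≡ 0 (mod 3): since gcd(7, 3) = 1, we get a unique residue mod 21.
    Write x = 3 + 7·t and substitute into x ≡ 0 (mod 3): 7·t ≡ 0 − 3 = -3 (mod 3).
    Reduce coefficients mod 3: 1·t ≡ 0 (mod 3).
    So t ≡ 0 (mod 3).
    Then x = 3 + 7·0 = 3, valid modulo lcm(7, 3) = 21: x ≡ 3 (mod 21).
  Combine with x ≡ 0 (mod 5): since gcd(21, 5) = 1, we get a unique residue mod 105.
    Write x = 3 + 21·t and substitute into x ≡ 0 (mod 5): 21·t ≡ 0 − 3 = -3 (mod 5).
    Reduce coefficients mod 5: 1·t ≡ 2 (mod 5).
    So t ≡ 2 (mod 5).
    Then x = 3 + 21·2 = 45, valid modulo lcm(21, 5) = 105: x ≡ 45 (mod 105).
Verify: 45 mod 7 = 3 ✓, 45 mod 3 = 0 ✓, 45 mod 5 = 0 ✓.

x ≡ 45 (mod 105).


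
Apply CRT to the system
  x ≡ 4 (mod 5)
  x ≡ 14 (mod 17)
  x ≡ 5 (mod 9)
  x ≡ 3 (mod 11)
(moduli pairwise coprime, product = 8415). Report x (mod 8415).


Product of moduli M = 5 · 17 · 9 · 11 = 8415.
Merge one congruence at a time:
  Start: x ≡ 4 (mod 5).
  Combine with x ≡ 14 (mod 17); new modulus lcm = 85.
    Write x = 4 + 5·t and substitute into x ≡ 14 (mod 17): 5·t ≡ 14 − 4 = 10 (mod 17).
    The inverse of 5 mod 17 is 7 (since 5·7 = 35 = 2·17 + 1), so t ≡ 7·10 = 70 ≡ 2 (mod 17).
    Then x = 4 + 5·2 = 14, valid modulo lcm(5, 17) = 85: x ≡ 14 (mod 85).
  Combine with x ≡ 5 (mod 9); new modulus lcm = 765.
    Write x = 14 + 85·t and substitute into x ≡ 5 (mod 9): 85·t ≡ 5 − 14 = -9 (mod 9).
    Reduce coefficients mod 9: 4·t ≡ 0 (mod 9).
    The inverse of 4 mod 9 is 7 (since 4·7 = 28 = 3·9 + 1), so t ≡ 7·0 = 0 ≡ 0 (mod 9).
    Then x = 14 + 85·0 = 14, valid modulo lcm(85, 9) = 765: x ≡ 14 (mod 765).
  Combine with x ≡ 3 (mod 11); new modulus lcm = 8415.
    Write x = 14 + 765·t and substitute into x ≡ 3 (mod 11): 765·t ≡ 3 − 14 = -11 (mod 11).
    Reduce coefficients mod 11: 6·t ≡ 0 (mod 11).
    The inverse of 6 mod 11 is 2 (since 6·2 = 12 = 1·11 + 1), so t ≡ 2·0 = 0 ≡ 0 (mod 11).
    Then x = 14 + 765·0 = 14, valid modulo lcm(765, 11) = 8415: x ≡ 14 (mod 8415).
Verify against each original: 14 mod 5 = 4, 14 mod 17 = 14, 14 mod 9 = 5, 14 mod 11 = 3.

x ≡ 14 (mod 8415).


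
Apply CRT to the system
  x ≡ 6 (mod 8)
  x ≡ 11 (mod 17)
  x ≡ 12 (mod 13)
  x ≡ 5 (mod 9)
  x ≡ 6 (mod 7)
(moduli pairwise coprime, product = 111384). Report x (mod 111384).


Product of moduli M = 8 · 17 · 13 · 9 · 7 = 111384.
Merge one congruence at a time:
  Start: x ≡ 6 (mod 8).
  Combine with x ≡ 11 (mod 17); new modulus lcm = 136.
    Write x = 6 + 8·t and substitute into x ≡ 11 (mod 17): 8·t ≡ 11 − 6 = 5 (mod 17).
    The inverse of 8 mod 17 is 15 (since 8·15 = 120 = 7·17 + 1), so t ≡ 15·5 = 75 ≡ 7 (mod 17).
    Then x = 6 + 8·7 = 62, valid modulo lcm(8, 17) = 136: x ≡ 62 (mod 136).
  Combine with x ≡ 12 (mod 13); new modulus lcm = 1768.
    Write x = 62 + 136·t and substitute into x ≡ 12 (mod 13): 136·t ≡ 12 − 62 = -50 (mod 13).
    Reduce coefficients mod 13: 6·t ≡ 2 (mod 13).
    The inverse of 6 mod 13 is 11 (since 6·11 = 66 = 5·13 + 1), so t ≡ 11·2 = 22 ≡ 9 (mod 13).
    Then x = 62 + 136·9 = 1286, valid modulo lcm(136, 13) = 1768: x ≡ 1286 (mod 1768).
  Combine with x ≡ 5 (mod 9); new modulus lcm = 15912.
    Write x = 1286 + 1768·t and substitute into x ≡ 5 (mod 9): 1768·t ≡ 5 − 1286 = -1281 (mod 9).
    Reduce coefficients mod 9: 4·t ≡ 6 (mod 9).
    The inverse of 4 mod 9 is 7 (since 4·7 = 28 = 3·9 + 1), so t ≡ 7·6 = 42 ≡ 6 (mod 9).
    Then x = 1286 + 1768·6 = 11894, valid modulo lcm(1768, 9) = 15912: x ≡ 11894 (mod 15912).
  Combine with x ≡ 6 (mod 7); new modulus lcm = 111384.
    Write x = 11894 + 15912·t and substitute into x ≡ 6 (mod 7): 15912·t ≡ 6 − 11894 = -11888 (mod 7).
    Reduce coefficients mod 7: 1·t ≡ 5 (mod 7).
    So t ≡ 5 (mod 7).
    Then x = 11894 + 15912·5 = 91454, valid modulo lcm(15912, 7) = 111384: x ≡ 91454 (mod 111384).
Verify against each original: 91454 mod 8 = 6, 91454 mod 17 = 11, 91454 mod 13 = 12, 91454 mod 9 = 5, 91454 mod 7 = 6.

x ≡ 91454 (mod 111384).


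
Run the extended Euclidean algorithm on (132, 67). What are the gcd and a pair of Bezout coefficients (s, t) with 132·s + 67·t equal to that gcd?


Euclidean algorithm on (132, 67) — divide until remainder is 0:
  132 = 1 · 67 + 65
  67 = 1 · 65 + 2
  65 = 32 · 2 + 1
  2 = 2 · 1 + 0
gcd(132, 67) = 1.
Track Bezout coefficients alongside the remainders: start with r₀ = 132 = a·1 + b·0 (s = 1, t = 0) and r₁ = 67 = a·0 + b·1 (s = 0, t = 1); each new remainder r_{k+1} = r_{k-1} − q_k·r_k inherits s_{k+1} = s_{k-1} − q_k·s_k, t_{k+1} = t_{k-1} − q_k·t_k, so r_k = a·s_k + b·t_k at every step:
  q = 1: r = 65, s = 1 − 1·0 = 1, t = 0 − 1·1 = -1  (check: 132·1 + 67·(-1) = 65)
  q = 1: r = 2, s = 0 − 1·1 = -1, t = 1 − 1·(-1) = 2  (check: 132·(-1) + 67·2 = 2)
  q = 32: r = 1, s = 1 − 32·(-1) = 33, t = -1 − 32·2 = -65  (check: 132·33 + 67·(-65) = 1)
The row with r = 1 (the gcd) gives the Bezout coefficients s = 33, t = -65.
Result: 132 · (33) + 67 · (-65) = 1.

gcd(132, 67) = 1; s = 33, t = -65 (check: 132·33 + 67·(-65) = 1).


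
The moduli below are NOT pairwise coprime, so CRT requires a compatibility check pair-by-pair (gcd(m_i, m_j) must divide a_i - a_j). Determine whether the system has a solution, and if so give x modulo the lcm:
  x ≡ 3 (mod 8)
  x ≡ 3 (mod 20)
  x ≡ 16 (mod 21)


Moduli 8, 20, 21 are not pairwise coprime, so CRT works modulo lcm(m_i) when all pairwise compatibility conditions hold.
Pairwise compatibility: gcd(m_i, m_j) must divide a_i - a_j for every pair.
Merge one congruence at a time:
  Start: x ≡ 3 (mod 8).
  Combine with x ≡ 3 (mod 20): gcd(8, 20) = 4; 3 - 3 = 0, which IS divisible by 4, so compatible.
    Write x = 3 + 8·t and substitute into x ≡ 3 (mod 20): 8·t ≡ 3 − 3 = 0 (mod 20).
    Divide the congruence (and modulus) by g = 4: 2·t ≡ 0 (mod 5).
    The inverse of 2 mod 5 is 3 (since 2·3 = 6 = 1·5 + 1), so t ≡ 3·0 = 0 ≡ 0 (mod 5).
    Then x = 3 + 8·0 = 3, valid modulo lcm(8, 20) = 40: x ≡ 3 (mod 40).
  Combine with x ≡ 16 (mod 21): gcd(40, 21) = 1; 16 - 3 = 13, which IS divisible by 1, so compatible.
    Write x = 3 + 40·t and substitute into x ≡ 16 (mod 21): 40·t ≡ 16 − 3 = 13 (mod 21).
    Reduce coefficients mod 21: 19·t ≡ 13 (mod 21).
    The inverse of 19 mod 21 is 10 (since 19·10 = 190 = 9·21 + 1), so t ≡ 10·13 = 130 ≡ 4 (mod 21).
    Then x = 3 + 40·4 = 163, valid modulo lcm(40, 21) = 840: x ≡ 163 (mod 840).
Verify: 163 mod 8 = 3, 163 mod 20 = 3, 163 mod 21 = 16.

x ≡ 163 (mod 840).


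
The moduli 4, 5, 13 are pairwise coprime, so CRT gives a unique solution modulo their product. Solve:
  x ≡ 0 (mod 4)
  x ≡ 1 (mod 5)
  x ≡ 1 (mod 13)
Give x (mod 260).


Moduli 4, 5, 13 are pairwise coprime; by CRT there is a unique solution modulo M = 4 · 5 · 13 = 260.
Solve pairwise, accumulating the modulus:
  Start with x ≡ 0 (mod 4).
  Combine with x ≡ 1 (mod 5): since gcd(4, 5) = 1, we get a unique residue mod 20.
    Write x = 0 + 4·t and substitute into x ≡ 1 (mod 5): 4·t ≡ 1 − 0 = 1 (mod 5).
    The inverse of 4 mod 5 is 4 (since 4·4 = 16 = 3·5 + 1), so t ≡ 4·1 = 4 ≡ 4 (mod 5).
    Then x = 0 + 4·4 = 16, valid modulo lcm(4, 5) = 20: x ≡ 16 (mod 20).
  Combine with x ≡ 1 (mod 13): since gcd(20, 13) = 1, we get a unique residue mod 260.
    Write x = 16 + 20·t and substitute into x ≡ 1 (mod 13): 20·t ≡ 1 − 16 = -15 (mod 13).
    Reduce coefficients mod 13: 7·t ≡ 11 (mod 13).
    The inverse of 7 mod 13 is 2 (since 7·2 = 14 = 1·13 + 1), so t ≡ 2·11 = 22 ≡ 9 (mod 13).
    Then x = 16 + 20·9 = 196, valid modulo lcm(20, 13) = 260: x ≡ 196 (mod 260).
Verify: 196 mod 4 = 0 ✓, 196 mod 5 = 1 ✓, 196 mod 13 = 1 ✓.

x ≡ 196 (mod 260).


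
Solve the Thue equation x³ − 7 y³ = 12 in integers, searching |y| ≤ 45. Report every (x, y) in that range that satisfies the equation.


The equation is x³ - 7y³ = 12. For fixed y, x³ = 7·y³ + 12, so a solution requires the RHS to be a perfect cube.
Strategy: iterate y from -45 to 45, compute RHS = 7·y³ + 12, and check whether it is a (positive or negative) perfect cube.
Check small values of y:
  y = 0: RHS = 12 is not a perfect cube.
  y = 1: RHS = 19 is not a perfect cube.
  y = -1: RHS = 5 is not a perfect cube.
  y = 2: RHS = 68 is not a perfect cube.
  y = -2: RHS = -44 is not a perfect cube.
  y = 3: RHS = 201 is not a perfect cube.
  y = -3: RHS = -177 is not a perfect cube.
Continuing the search up to |y| = 45 finds no solutions either.
No (x, y) in the scanned range satisfies the equation.

No integer solutions with |y| ≤ 45.


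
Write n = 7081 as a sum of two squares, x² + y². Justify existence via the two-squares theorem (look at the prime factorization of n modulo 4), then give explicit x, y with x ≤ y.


Step 1: Factor n = 7081 = 73 · 97.
Step 2: Check the mod-4 condition on each prime factor: 73 ≡ 1 (mod 4), exponent 1; 97 ≡ 1 (mod 4), exponent 1.
All primes ≡ 3 (mod 4) appear to even exponent (or don't appear), so by the two-squares theorem n IS expressible as a sum of two squares.
Step 3: Build a representation. Here n = 73 · 97 is a product of primes ≡ 1 (mod 4). Each prime p ≡ 1 (mod 4) is itself a sum of two squares; find a² by testing p − a² for a perfect square:
  73: 73 − 1² = 72, 73 − 2² = 69, 73 − 3² = 64 = 8² ⇒ 73 = 3² + 8².
  97: 97 − 1² = 96, 97 − 2² = 93, 97 − 3² = 88, 97 − 4² = 81 = 9² ⇒ 97 = 4² + 9².
  Combine using the Brahmagupta–Fibonacci identity (a² + b²)(c² + d²) = (ac − bd)² + (ad + bc)² = (ac + bd)² + (ad − bc)²:
  73 · 97 = 7081: from (3² + 8²)(4² + 9²), take (3·4 − 8·9, 3·9 + 8·4) = (12 − 72, 27 + 32) = (-60, 59); dropping signs (only squares matter) gives (60, 59); check 60² + 59² = 3600 + 3481 = 7081 ✓.
Step 4: Order so x ≤ y and verify: 59² + 60² = 3481 + 3600 = 7081 = n. ✓

n = 7081 = 59² + 60² (one valid representation with x ≤ y).


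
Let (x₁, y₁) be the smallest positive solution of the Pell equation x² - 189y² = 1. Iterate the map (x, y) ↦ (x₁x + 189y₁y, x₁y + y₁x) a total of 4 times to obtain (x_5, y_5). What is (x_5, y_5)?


Step 1: Find the fundamental solution (x₁, y₁) of x² - 189y² = 1.
  Expand √189 as a continued fraction. a₀ = ⌊√189⌋ = 13; iterate m_{k+1} = d_k·a_k − m_k, d_{k+1} = (189 − m_{k+1}²)/d_k, a_{k+1} = ⌊(a₀ + m_{k+1})/d_{k+1}⌋ (starting m₀ = 0, d₀ = 1), with convergents p_k = a_k·p_{k-1} + p_{k-2}, q_k = a_k·q_{k-1} + q_{k-2} (p₋₁ = 1, q₋₁ = 0):
  k = 0: a₀ = 13; p₀/q₀ = 13/1; p₀² − 189·q₀² = 169 − 189 = -20.
  k = 1: m = 13, d = 20, a = ⌊(13 + 13)/20⌋ = 1; p/q = (1·13 + 1)/(1·1 + 0) = 14/1; p² − 189·q² = 196 − 189 = 7.
  k = 2: m = 7, d = 7, a = ⌊(13 + 7)/7⌋ = 2; p/q = (2·14 + 13)/(2·1 + 1) = 41/3; p² − 189·q² = 1681 − 1701 = -20.
  k = 3: m = 7, d = 20, a = ⌊(13 + 7)/20⌋ = 1; p/q = (1·41 + 14)/(1·3 + 1) = 55/4; p² − 189·q² = 3025 − 3024 = 1.
  The first convergent with p² − 189·q² = 1 gives the fundamental solution (x₁, y₁) = (55, 4).
Step 2: Apply the recurrence (x_{n+1}, y_{n+1}) = (x₁x_n + 189y₁y_n, x₁y_n + y₁x_n) repeatedly.
  From (x_1, y_1) = (55, 4): x_2 = 55·55 + 189·4·4 = 6049; y_2 = 55·4 + 4·55 = 440.
  From (x_2, y_2) = (6049, 440): x_3 = 55·6049 + 189·4·440 = 665335; y_3 = 55·440 + 4·6049 = 48396.
  From (x_3, y_3) = (665335, 48396): x_4 = 55·665335 + 189·4·48396 = 73180801; y_4 = 55·48396 + 4·665335 = 5323120.
  From (x_4, y_4) = (73180801, 5323120): x_5 = 55·73180801 + 189·4·5323120 = 8049222775; y_5 = 55·5323120 + 4·73180801 = 585494804.
Step 3: Verify x_5² - 189·y_5² = 64789987281578700625 - 64789987281578700624 = 1 (should be 1). ✓

(x_1, y_1) = (55, 4); (x_5, y_5) = (8049222775, 585494804).


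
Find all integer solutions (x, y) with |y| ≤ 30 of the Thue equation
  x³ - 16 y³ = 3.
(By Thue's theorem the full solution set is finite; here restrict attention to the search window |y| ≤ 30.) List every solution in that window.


The equation is x³ - 16y³ = 3. For fixed y, x³ = 16·y³ + 3, so a solution requires the RHS to be a perfect cube.
Strategy: iterate y from -30 to 30, compute RHS = 16·y³ + 3, and check whether it is a (positive or negative) perfect cube.
Check small values of y:
  y = 0: RHS = 3 is not a perfect cube.
  y = 1: RHS = 19 is not a perfect cube.
  y = -1: RHS = -13 is not a perfect cube.
  y = 2: RHS = 131 is not a perfect cube.
  y = -2: RHS = -125 = (-5)³ ⇒ x = -5 works.
  y = 3: RHS = 435 is not a perfect cube.
  y = -3: RHS = -429 is not a perfect cube.
Continuing the search up to |y| = 30 finds no further solutions beyond those listed.
Collected solutions: (-5, -2).

Solutions (with |y| ≤ 30): (-5, -2).


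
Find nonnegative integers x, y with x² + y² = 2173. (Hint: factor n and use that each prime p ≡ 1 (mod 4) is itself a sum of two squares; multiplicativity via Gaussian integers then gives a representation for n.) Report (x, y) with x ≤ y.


Step 1: Factor n = 2173 = 41 · 53.
Step 2: Check the mod-4 condition on each prime factor: 41 ≡ 1 (mod 4), exponent 1; 53 ≡ 1 (mod 4), exponent 1.
All primes ≡ 3 (mod 4) appear to even exponent (or don't appear), so by the two-squares theorem n IS expressible as a sum of two squares.
Step 3: Build a representation. Here n = 41 · 53 is a product of primes ≡ 1 (mod 4). Each prime p ≡ 1 (mod 4) is itself a sum of two squares; find a² by testing p − a² for a perfect square:
  41: 41 − 1² = 40, 41 − 2² = 37, 41 − 3² = 32, 41 − 4² = 25 = 5² ⇒ 41 = 4² + 5².
  53: 53 − 1² = 52, 53 − 2² = 49 = 7² ⇒ 53 = 2² + 7².
  Combine using the Brahmagupta–Fibonacci identity (a² + b²)(c² + d²) = (ac − bd)² + (ad + bc)² = (ac + bd)² + (ad − bc)²:
  41 · 53 = 2173: from (4² + 5²)(2² + 7²), take (4·2 − 5·7, 4·7 + 5·2) = (8 − 35, 28 + 10) = (-27, 38); dropping signs (only squares matter) gives (27, 38); check 27² + 38² = 729 + 1444 = 2173 ✓.
Step 4: Order so x ≤ y and verify: 27² + 38² = 729 + 1444 = 2173 = n. ✓

n = 2173 = 27² + 38² (one valid representation with x ≤ y).


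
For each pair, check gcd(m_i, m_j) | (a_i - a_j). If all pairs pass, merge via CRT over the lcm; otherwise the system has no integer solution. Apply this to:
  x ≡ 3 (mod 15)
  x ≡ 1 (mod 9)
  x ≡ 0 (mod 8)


Moduli 15, 9, 8 are not pairwise coprime, so CRT works modulo lcm(m_i) when all pairwise compatibility conditions hold.
Pairwise compatibility: gcd(m_i, m_j) must divide a_i - a_j for every pair.
Merge one congruence at a time:
  Start: x ≡ 3 (mod 15).
  Combine with x ≡ 1 (mod 9): gcd(15, 9) = 3, and 1 - 3 = -2 is NOT divisible by 3.
    ⇒ system is inconsistent (no integer solution).

No solution (the system is inconsistent).


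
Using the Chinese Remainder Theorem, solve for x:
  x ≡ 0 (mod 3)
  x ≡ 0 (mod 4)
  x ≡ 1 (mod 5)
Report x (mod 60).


Moduli 3, 4, 5 are pairwise coprime; by CRT there is a unique solution modulo M = 3 · 4 · 5 = 60.
Solve pairwise, accumulating the modulus:
  Start with x ≡ 0 (mod 3).
  Combine with x ≡ 0 (mod 4): since gcd(3, 4) = 1, we get a unique residue mod 12.
    Write x = 0 + 3·t and substitute into x ≡ 0 (mod 4): 3·t ≡ 0 − 0 = 0 (mod 4).
    The inverse of 3 mod 4 is 3 (since 3·3 = 9 = 2·4 + 1), so t ≡ 3·0 = 0 ≡ 0 (mod 4).
    Then x = 0 + 3·0 = 0, valid modulo lcm(3, 4) = 12: x ≡ 0 (mod 12).
  Combine with x ≡ 1 (mod 5): since gcd(12, 5) = 1, we get a unique residue mod 60.
    Write x = 0 + 12·t and substitute into x ≡ 1 (mod 5): 12·t ≡ 1 − 0 = 1 (mod 5).
    Reduce coefficients mod 5: 2·t ≡ 1 (mod 5).
    The inverse of 2 mod 5 is 3 (since 2·3 = 6 = 1·5 + 1), so t ≡ 3·1 = 3 ≡ 3 (mod 5).
    Then x = 0 + 12·3 = 36, valid modulo lcm(12, 5) = 60: x ≡ 36 (mod 60).
Verify: 36 mod 3 = 0 ✓, 36 mod 4 = 0 ✓, 36 mod 5 = 1 ✓.

x ≡ 36 (mod 60).


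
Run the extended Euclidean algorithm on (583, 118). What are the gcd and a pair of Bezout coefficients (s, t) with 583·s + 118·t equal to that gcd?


Euclidean algorithm on (583, 118) — divide until remainder is 0:
  583 = 4 · 118 + 111
  118 = 1 · 111 + 7
  111 = 15 · 7 + 6
  7 = 1 · 6 + 1
  6 = 6 · 1 + 0
gcd(583, 118) = 1.
Track Bezout coefficients alongside the remainders: start with r₀ = 583 = a·1 + b·0 (s = 1, t = 0) and r₁ = 118 = a·0 + b·1 (s = 0, t = 1); each new remainder r_{k+1} = r_{k-1} − q_k·r_k inherits s_{k+1} = s_{k-1} − q_k·s_k, t_{k+1} = t_{k-1} − q_k·t_k, so r_k = a·s_k + b·t_k at every step:
  q = 4: r = 111, s = 1 − 4·0 = 1, t = 0 − 4·1 = -4  (check: 583·1 + 118·(-4) = 111)
  q = 1: r = 7, s = 0 − 1·1 = -1, t = 1 − 1·(-4) = 5  (check: 583·(-1) + 118·5 = 7)
  q = 15: r = 6, s = 1 − 15·(-1) = 16, t = -4 − 15·5 = -79  (check: 583·16 + 118·(-79) = 6)
  q = 1: r = 1, s = -1 − 1·16 = -17, t = 5 − 1·(-79) = 84  (check: 583·(-17) + 118·84 = 1)
The row with r = 1 (the gcd) gives the Bezout coefficients s = -17, t = 84.
Result: 583 · (-17) + 118 · (84) = 1.

gcd(583, 118) = 1; s = -17, t = 84 (check: 583·(-17) + 118·84 = 1).


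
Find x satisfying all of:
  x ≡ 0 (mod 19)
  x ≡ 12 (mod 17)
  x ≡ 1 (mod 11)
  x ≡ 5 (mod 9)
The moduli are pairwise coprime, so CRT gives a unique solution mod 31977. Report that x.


Product of moduli M = 19 · 17 · 11 · 9 = 31977.
Merge one congruence at a time:
  Start: x ≡ 0 (mod 19).
  Combine with x ≡ 12 (mod 17); new modulus lcm = 323.
    Write x = 0 + 19·t and substitute into x ≡ 12 (mod 17): 19·t ≡ 12 − 0 = 12 (mod 17).
    Reduce coefficients mod 17: 2·t ≡ 12 (mod 17).
    The inverse of 2 mod 17 is 9 (since 2·9 = 18 = 1·17 + 1), so t ≡ 9·12 = 108 ≡ 6 (mod 17).
    Then x = 0 + 19·6 = 114, valid modulo lcm(19, 17) = 323: x ≡ 114 (mod 323).
  Combine with x ≡ 1 (mod 11); new modulus lcm = 3553.
    Write x = 114 + 323·t and substitute into x ≡ 1 (mod 11): 323·t ≡ 1 − 114 = -113 (mod 11).
    Reduce coefficients mod 11: 4·t ≡ 8 (mod 11).
    The inverse of 4 mod 11 is 3 (since 4·3 = 12 = 1·11 + 1), so t ≡ 3·8 = 24 ≡ 2 (mod 11).
    Then x = 114 + 323·2 = 760, valid modulo lcm(323, 11) = 3553: x ≡ 760 (mod 3553).
  Combine with x ≡ 5 (mod 9); new modulus lcm = 31977.
    Write x = 760 + 3553·t and substitute into x ≡ 5 (mod 9): 3553·t ≡ 5 − 760 = -755 (mod 9).
    Reduce coefficients mod 9: 7·t ≡ 1 (mod 9).
    The inverse of 7 mod 9 is 4 (since 7·4 = 28 = 3·9 + 1), so t ≡ 4·1 = 4 ≡ 4 (mod 9).
    Then x = 760 + 3553·4 = 14972, valid modulo lcm(3553, 9) = 31977: x ≡ 14972 (mod 31977).
Verify against each original: 14972 mod 19 = 0, 14972 mod 17 = 12, 14972 mod 11 = 1, 14972 mod 9 = 5.

x ≡ 14972 (mod 31977).


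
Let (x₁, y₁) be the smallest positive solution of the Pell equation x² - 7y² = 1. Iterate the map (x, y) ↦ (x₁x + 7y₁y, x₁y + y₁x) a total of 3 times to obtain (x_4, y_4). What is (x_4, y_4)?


Step 1: Find the fundamental solution (x₁, y₁) of x² - 7y² = 1.
  Expand √7 as a continued fraction. a₀ = ⌊√7⌋ = 2; iterate m_{k+1} = d_k·a_k − m_k, d_{k+1} = (7 − m_{k+1}²)/d_k, a_{k+1} = ⌊(a₀ + m_{k+1})/d_{k+1}⌋ (starting m₀ = 0, d₀ = 1), with convergents p_k = a_k·p_{k-1} + p_{k-2}, q_k = a_k·q_{k-1} + q_{k-2} (p₋₁ = 1, q₋₁ = 0):
  k = 0: a₀ = 2; p₀/q₀ = 2/1; p₀² − 7·q₀² = 4 − 7 = -3.
  k = 1: m = 2, d = 3, a = ⌊(2 + 2)/3⌋ = 1; p/q = (1·2 + 1)/(1·1 + 0) = 3/1; p² − 7·q² = 9 − 7 = 2.
  k = 2: m = 1, d = 2, a = ⌊(2 + 1)/2⌋ = 1; p/q = (1·3 + 2)/(1·1 + 1) = 5/2; p² − 7·q² = 25 − 28 = -3.
  k = 3: m = 1, d = 3, a = ⌊(2 + 1)/3⌋ = 1; p/q = (1·5 + 3)/(1·2 + 1) = 8/3; p² − 7·q² = 64 − 63 = 1.
  The first convergent with p² − 7·q² = 1 gives the fundamental solution (x₁, y₁) = (8, 3).
Step 2: Apply the recurrence (x_{n+1}, y_{n+1}) = (x₁x_n + 7y₁y_n, x₁y_n + y₁x_n) repeatedly.
  From (x_1, y_1) = (8, 3): x_2 = 8·8 + 7·3·3 = 127; y_2 = 8·3 + 3·8 = 48.
  From (x_2, y_2) = (127, 48): x_3 = 8·127 + 7·3·48 = 2024; y_3 = 8·48 + 3·127 = 765.
  From (x_3, y_3) = (2024, 765): x_4 = 8·2024 + 7·3·765 = 32257; y_4 = 8·765 + 3·2024 = 12192.
Step 3: Verify x_4² - 7·y_4² = 1040514049 - 1040514048 = 1 (should be 1). ✓

(x_1, y_1) = (8, 3); (x_4, y_4) = (32257, 12192).


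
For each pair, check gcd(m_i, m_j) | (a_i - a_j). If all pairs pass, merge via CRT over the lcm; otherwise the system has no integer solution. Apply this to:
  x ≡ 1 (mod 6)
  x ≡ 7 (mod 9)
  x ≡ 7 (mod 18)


Moduli 6, 9, 18 are not pairwise coprime, so CRT works modulo lcm(m_i) when all pairwise compatibility conditions hold.
Pairwise compatibility: gcd(m_i, m_j) must divide a_i - a_j for every pair.
Merge one congruence at a time:
  Start: x ≡ 1 (mod 6).
  Combine with x ≡ 7 (mod 9): gcd(6, 9) = 3; 7 - 1 = 6, which IS divisible by 3, so compatible.
    Write x = 1 + 6·t and substitute into x ≡ 7 (mod 9): 6·t ≡ 7 − 1 = 6 (mod 9).
    Divide the congruence (and modulus) by g = 3: 2·t ≡ 2 (mod 3).
    The inverse of 2 mod 3 is 2 (since 2·2 = 4 = 1·3 + 1), so t ≡ 2·2 = 4 ≡ 1 (mod 3).
    Then x = 1 + 6·1 = 7, valid modulo lcm(6, 9) = 18: x ≡ 7 (mod 18).
  Combine with x ≡ 7 (mod 18): gcd(18, 18) = 18; 7 - 7 = 0, which IS divisible by 18, so compatible.
    Write x = 7 + 18·t and substitute into x ≡ 7 (mod 18): 18·t ≡ 7 − 7 = 0 (mod 18).
    Divide the congruence (and modulus) by g = 18: 1·t ≡ 0 (mod 1).
    Modulo 1 every t works; take t = 0.
    Then x = 7 + 18·0 = 7, valid modulo lcm(18, 18) = 18: x ≡ 7 (mod 18).
Verify: 7 mod 6 = 1, 7 mod 9 = 7, 7 mod 18 = 7.

x ≡ 7 (mod 18).


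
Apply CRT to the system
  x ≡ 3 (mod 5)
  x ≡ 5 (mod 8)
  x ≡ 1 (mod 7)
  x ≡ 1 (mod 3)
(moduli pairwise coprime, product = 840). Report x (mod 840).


Product of moduli M = 5 · 8 · 7 · 3 = 840.
Merge one congruence at a time:
  Start: x ≡ 3 (mod 5).
  Combine with x ≡ 5 (mod 8); new modulus lcm = 40.
    Write x = 3 + 5·t and substitute into x ≡ 5 (mod 8): 5·t ≡ 5 − 3 = 2 (mod 8).
    The inverse of 5 mod 8 is 5 (since 5·5 = 25 = 3·8 + 1), so t ≡ 5·2 = 10 ≡ 2 (mod 8).
    Then x = 3 + 5·2 = 13, valid modulo lcm(5, 8) = 40: x ≡ 13 (mod 40).
  Combine with x ≡ 1 (mod 7); new modulus lcm = 280.
    Write x = 13 + 40·t and substitute into x ≡ 1 (mod 7): 40·t ≡ 1 − 13 = -12 (mod 7).
    Reduce coefficients mod 7: 5·t ≡ 2 (mod 7).
    The inverse of 5 mod 7 is 3 (since 5·3 = 15 = 2·7 + 1), so t ≡ 3·2 = 6 ≡ 6 (mod 7).
    Then x = 13 + 40·6 = 253, valid modulo lcm(40, 7) = 280: x ≡ 253 (mod 280).
  Combine with x ≡ 1 (mod 3); new modulus lcm = 840.
    Write x = 253 + 280·t and substitute into x ≡ 1 (mod 3): 280·t ≡ 1 − 253 = -252 (mod 3).
    Reduce coefficients mod 3: 1·t ≡ 0 (mod 3).
    So t ≡ 0 (mod 3).
    Then x = 253 + 280·0 = 253, valid modulo lcm(280, 3) = 840: x ≡ 253 (mod 840).
Verify against each original: 253 mod 5 = 3, 253 mod 8 = 5, 253 mod 7 = 1, 253 mod 3 = 1.

x ≡ 253 (mod 840).
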